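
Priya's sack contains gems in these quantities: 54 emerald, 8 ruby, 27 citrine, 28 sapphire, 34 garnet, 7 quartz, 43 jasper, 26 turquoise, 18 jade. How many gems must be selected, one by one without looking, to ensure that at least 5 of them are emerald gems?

196

In the worst case for collecting emerald gems, every non-emerald gem comes out first.
There are 8 + 27 + 28 + 34 + 7 + 43 + 26 + 18 = 191 non-emerald gems altogether.
After those, each further gem must be emerald, so 191 + 5 = 196 draws guarantee 5 emerald gems.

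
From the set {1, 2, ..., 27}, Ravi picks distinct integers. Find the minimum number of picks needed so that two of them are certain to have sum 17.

Group the elements by complementary pair {x, 17−x}: {1,16}, {2,15}, {3,14}, …, giving 8 two-element pairs and 11 integers whose partner 17−x falls outside [1,27].
By pigeonhole, treating each of those 19 groups as a pigeonhole, one can pick one integer per group — 19 integers — with no two summing to 17.
The 20th integer lands in an occupied pair, forcing a sum of 17.

20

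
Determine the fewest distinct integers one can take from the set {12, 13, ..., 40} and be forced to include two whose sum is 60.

20

Two chosen integers sum to 60 exactly when both halves of some pair {x, 60−x} with 20 ≤ x ≤ 60−x ≤ 40 are chosen — 10 such pairs.
The remaining 9 elements (those with no distinct partner in range) can never complete a 60-sum, so the worst case takes all of them and one from each pair: 9 + 10 = 19.
The 20th integer has to be the second member of some pair, so 19 + 1 = 20.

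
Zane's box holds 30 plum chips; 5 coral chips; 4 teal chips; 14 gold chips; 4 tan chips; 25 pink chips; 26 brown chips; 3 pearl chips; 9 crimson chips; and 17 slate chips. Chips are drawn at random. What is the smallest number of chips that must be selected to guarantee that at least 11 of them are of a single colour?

76

An adversary could hand out at most 10 chips per colour (5 colours run out sooner): 10 + 5 + 4 + 10 + 4 + 10 + 10 + 3 + 9 + 10 = 75 chips and still no colour has 11.
By pigeonhole, one more chip lands in a colour already at 10, so 76 draws are enough and 75 are not.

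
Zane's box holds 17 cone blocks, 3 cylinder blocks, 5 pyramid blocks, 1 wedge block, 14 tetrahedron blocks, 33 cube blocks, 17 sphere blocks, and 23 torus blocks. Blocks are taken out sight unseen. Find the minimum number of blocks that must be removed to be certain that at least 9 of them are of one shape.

Put each drawn block into a box by shape. The largest draw with every box below 9 takes min(count, 8) from each shape; shapes with fewer than 8 contribute all they have.
Σ min(cᵢ, 8) = 8 + 3 + 5 + 1 + 8 + 8 + 8 + 8 = 49.
Draw number 49 + 1 = 50 must push one box to 9.

50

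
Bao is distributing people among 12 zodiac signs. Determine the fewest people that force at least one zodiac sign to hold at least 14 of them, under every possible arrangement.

157

With 156 people one could put exactly 13 in each of the 12 zodiac signs, and no zodiac sign would reach 14.
By pigeonhole, one more person must land in a zodiac sign that already has 13, giving it 14.
So 12 × 13 + 1 = 157 people are required.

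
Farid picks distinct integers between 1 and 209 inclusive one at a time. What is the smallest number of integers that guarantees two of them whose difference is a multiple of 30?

Integers whose pairwise differences are multiples of 30 are exactly those sharing a remainder mod 30. By the pigeonhole principle, the 30 residue classes mod 30 are the pigeonholes.
With 30 integers one could put 1 in each residue class and have no class reach 2.
The 31st integer pushes some class to 2, so 30·1 + 1 = 31.

31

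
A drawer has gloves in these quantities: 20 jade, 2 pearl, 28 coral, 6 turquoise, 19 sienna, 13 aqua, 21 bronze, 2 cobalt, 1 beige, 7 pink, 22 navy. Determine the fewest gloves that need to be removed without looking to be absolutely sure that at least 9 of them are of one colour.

67

An adversary could hand out at most 8 gloves per colour (5 colours run out sooner): 8 + 2 + 8 + 6 + 8 + 8 + 8 + 2 + 1 + 7 + 8 = 66 gloves and still no colour has 9.
By pigeonhole, one more glove lands in a colour already at 8, so 67 draws are enough and 66 are not.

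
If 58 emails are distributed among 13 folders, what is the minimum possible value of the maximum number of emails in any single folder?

Pigeonhole: the 13 folders are the holes and the 58 emails are the pigeons.
If every folder held at most 4 emails, the total would be at most 13 × 4 = 52, which is less than 58.
So some folder holds at least ⌈58/13⌉ = 5 emails.

5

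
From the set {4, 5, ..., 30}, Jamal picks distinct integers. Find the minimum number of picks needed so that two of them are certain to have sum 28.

Two chosen integers sum to 28 exactly when both halves of some pair {x, 28−x} with 4 ≤ x ≤ 28−x ≤ 24 are chosen — 10 such pairs.
The remaining 7 elements (those with no distinct partner in range) can never complete a 28-sum, so the worst case takes all of them and one from each pair: 7 + 10 = 17.
By pigeonhole, the 18th integer has to be the second member of some pair, so 17 + 1 = 18.

18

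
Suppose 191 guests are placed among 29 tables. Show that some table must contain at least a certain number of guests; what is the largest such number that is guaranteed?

The 29 tables are the holes and the 191 guests are the pigeons.
If every table held at most 6 guests, the total would be at most 29 × 6 = 174, which is less than 191.
So some table holds at least ⌈191/29⌉ = 7 guests.

7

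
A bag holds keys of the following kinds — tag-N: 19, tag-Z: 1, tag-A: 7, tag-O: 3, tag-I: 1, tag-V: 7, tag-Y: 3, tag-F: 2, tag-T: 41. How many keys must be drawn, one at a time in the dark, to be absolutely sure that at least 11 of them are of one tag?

45

The 9 tags are the holes; the keys drawn are the pigeons.
To avoid 11 of any one tag, the worst case takes at most 10 of each tag, or every key of a tag that has fewer than 10.
That gives 10 + 1 + 7 + 3 + 1 + 7 + 3 + 2 + 10 = 44 keys with no tag reaching 11.
The next key forces some tag to 11, so 44 + 1 = 45.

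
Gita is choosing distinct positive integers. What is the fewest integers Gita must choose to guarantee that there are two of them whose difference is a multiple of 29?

Integers whose pairwise differences are multiples of 29 are exactly those sharing a remainder mod 29. Pigeonhole: the 29 residue classes mod 29 are the pigeonholes.
With 29 integers one could put 1 in each residue class and have no class reach 2.
The 30th integer pushes some class to 2, so 29·1 + 1 = 30.

30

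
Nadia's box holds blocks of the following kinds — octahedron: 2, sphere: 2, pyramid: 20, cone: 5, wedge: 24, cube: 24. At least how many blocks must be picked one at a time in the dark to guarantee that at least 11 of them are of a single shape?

40

An adversary could hand out at most 10 blocks per shape (octahedron, sphere, cone run out sooner): 2 + 2 + 10 + 5 + 10 + 10 = 39 blocks and still no shape has 11.
One more block lands in a shape already at 10, so 40 draws are enough and 39 are not.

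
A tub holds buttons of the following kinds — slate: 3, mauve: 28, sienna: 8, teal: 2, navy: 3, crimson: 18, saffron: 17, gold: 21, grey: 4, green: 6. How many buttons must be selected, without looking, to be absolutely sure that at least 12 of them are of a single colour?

71

By the pigeonhole principle, the 10 colours are the holes; the buttons drawn are the pigeons.
To avoid 12 of any one colour, the worst case takes at most 11 of each colour, or every button of a colour that has fewer than 11.
That gives 3 + 11 + 8 + 2 + 3 + 11 + 11 + 11 + 4 + 6 = 70 buttons with no colour reaching 12.
The next button forces some colour to 12, so 70 + 1 = 71.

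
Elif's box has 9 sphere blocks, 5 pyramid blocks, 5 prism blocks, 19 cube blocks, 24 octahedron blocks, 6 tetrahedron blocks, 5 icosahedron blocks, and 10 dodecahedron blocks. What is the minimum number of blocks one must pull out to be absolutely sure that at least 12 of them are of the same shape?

An adversary could hand out at most 11 blocks per shape (6 shapes run out sooner): 9 + 5 + 5 + 11 + 11 + 6 + 5 + 10 = 62 blocks and still no shape has 12.
By the pigeonhole principle, one more block lands in a shape already at 11, so 63 draws are enough and 62 are not.

63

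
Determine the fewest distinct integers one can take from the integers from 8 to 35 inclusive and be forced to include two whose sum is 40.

17

A set avoiding the sum 40 can contain at most one of each pair {x, 40−x}, plus the 4 elements whose complement lies outside the range or equal to its own complement.
The integers 20, …, 35 (16 of them) are such a set: any two sum to at least 20+21 = 41 > 40.
By pigeonhole, any 17th integer completes one of the 12 pairs, so 17 choices force a sum of 40.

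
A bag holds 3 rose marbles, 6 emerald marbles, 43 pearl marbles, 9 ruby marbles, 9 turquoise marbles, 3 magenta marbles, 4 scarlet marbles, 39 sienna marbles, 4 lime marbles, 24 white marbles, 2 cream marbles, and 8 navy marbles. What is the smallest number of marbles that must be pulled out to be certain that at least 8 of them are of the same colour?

Pigeonhole: the 12 colours are the holes; the marbles drawn are the pigeons.
To avoid 8 of any one colour, the worst case takes at most 7 of each colour, or every marble of a colour that has fewer than 7.
That gives 3 + 6 + 7 + 7 + 7 + 3 + 4 + 7 + 4 + 7 + 2 + 7 = 64 marbles with no colour reaching 8.
The next marble forces some colour to 8, so 64 + 1 = 65.

65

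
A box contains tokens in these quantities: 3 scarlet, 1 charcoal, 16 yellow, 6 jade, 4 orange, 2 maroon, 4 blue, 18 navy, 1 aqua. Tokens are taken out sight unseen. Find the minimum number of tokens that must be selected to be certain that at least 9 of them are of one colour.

By the pigeonhole principle, the 9 colours are the holes; the tokens drawn are the pigeons.
To avoid 9 of any one colour, the worst case takes at most 8 of each colour, or every token of a colour that has fewer than 8.
That gives 3 + 1 + 8 + 6 + 4 + 2 + 4 + 8 + 1 = 37 tokens with no colour reaching 9.
The next token forces some colour to 9, so 37 + 1 = 38.

38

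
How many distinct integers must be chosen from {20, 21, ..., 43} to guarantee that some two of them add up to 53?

18

A set avoiding the sum 53 can contain at most one of each pair {x, 53−x}, plus the 10 elements whose complement lies outside the range.
The integers 27, …, 43 (17 of them) are such a set: any two sum to at least 27+28 = 55 > 53.
Any 18th integer completes one of the 7 pairs, so 18 choices force a sum of 53.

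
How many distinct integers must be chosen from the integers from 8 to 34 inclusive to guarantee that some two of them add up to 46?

Group the elements by complementary pair {x, 46−x}: {12,34}, {13,33}, {14,32}, …, giving 11 two-element pairs, the single value 23 (it cannot pair with itself since the integers are distinct), and 4 integers whose partner 46−x falls outside [8,34].
Treating each of those 16 groups as a pigeonhole, one can pick one integer per group — 16 integers — with no two summing to 46.
The 17th integer lands in an occupied pair, forcing a sum of 46.

17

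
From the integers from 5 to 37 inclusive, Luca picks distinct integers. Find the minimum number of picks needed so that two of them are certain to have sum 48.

21

A set avoiding the sum 48 can contain at most one of each pair {x, 48−x}, plus the 7 elements whose complement lies outside the range or equal to its own complement.
The integers 5, …, 24 (20 of them) are such a set: any two sum to at least 5+6 = 11 and at most 23+24 = 47 < 48.
By the pigeonhole principle, any 21st integer completes one of the 13 pairs, so 21 choices force a sum of 48.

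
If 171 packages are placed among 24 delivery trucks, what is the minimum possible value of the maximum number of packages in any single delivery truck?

The 24 delivery trucks are the holes and the 171 packages are the pigeons.
If every delivery truck held at most 7 packages, the total would be at most 24 × 7 = 168, which is less than 171.
So some delivery truck holds at least ⌈171/24⌉ = 8 packages.

8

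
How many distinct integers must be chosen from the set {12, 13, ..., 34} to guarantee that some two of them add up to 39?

Two chosen integers sum to 39 exactly when both halves of some pair {x, 39−x} with 12 ≤ x ≤ 39−x ≤ 27 are chosen — 8 such pairs.
The remaining 7 elements (those with no distinct partner in range) can never complete a 39-sum, so the worst case takes all of them and one from each pair: 7 + 8 = 15.
The 16th integer has to be the second member of some pair, so 15 + 1 = 16.

16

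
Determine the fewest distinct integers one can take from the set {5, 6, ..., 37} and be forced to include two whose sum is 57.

25

Group the elements by complementary pair {x, 57−x}: {20,37}, {21,36}, {22,35}, …, giving 9 two-element pairs and 15 integers whose partner 57−x falls outside [5,37].
Treating each of those 24 groups as a pigeonhole, one can pick one integer per group — 24 integers — with no two summing to 57.
The 25th integer lands in an occupied pair, forcing a sum of 57.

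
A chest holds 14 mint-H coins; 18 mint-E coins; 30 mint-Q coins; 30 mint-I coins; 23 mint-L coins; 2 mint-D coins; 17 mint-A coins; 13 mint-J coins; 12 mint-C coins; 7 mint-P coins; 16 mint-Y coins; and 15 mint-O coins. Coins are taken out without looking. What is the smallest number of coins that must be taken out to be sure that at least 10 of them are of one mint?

By the pigeonhole principle, put each drawn coin into a box by mint. The largest draw with every box below 10 takes min(count, 9) from each mint; mints with fewer than 9 contribute all they have.
Σ min(cᵢ, 9) = 9 + 9 + 9 + 9 + 9 + 2 + 9 + 9 + 9 + 7 + 9 + 9 = 99.
Draw number 99 + 1 = 100 must push one box to 10.

100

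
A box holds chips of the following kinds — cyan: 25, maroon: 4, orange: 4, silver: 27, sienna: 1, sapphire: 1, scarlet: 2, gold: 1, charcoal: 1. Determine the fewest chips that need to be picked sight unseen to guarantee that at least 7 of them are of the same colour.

An adversary could hand out at most 6 chips per colour (7 colours run out sooner): 6 + 4 + 4 + 6 + 1 + 1 + 2 + 1 + 1 = 26 chips and still no colour has 7.
By pigeonhole, one more chip lands in a colour already at 6, so 27 draws are enough and 26 are not.

27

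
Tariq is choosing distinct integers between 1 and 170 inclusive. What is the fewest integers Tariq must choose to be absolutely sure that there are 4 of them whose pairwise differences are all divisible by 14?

43

Integers whose pairwise differences are multiples of 14 are exactly those sharing a remainder mod 14. The 14 residue classes mod 14 are the pigeonholes.
With 42 integers one could put 3 in each residue class and have no class reach 4.
The 43rd integer pushes some class to 4, so 14·3 + 1 = 43.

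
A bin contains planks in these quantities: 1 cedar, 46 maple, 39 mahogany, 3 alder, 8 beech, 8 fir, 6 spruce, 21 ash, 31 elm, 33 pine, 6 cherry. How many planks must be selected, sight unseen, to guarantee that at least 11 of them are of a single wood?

An adversary could hand out at most 10 planks per wood (6 woods run out sooner): 1 + 10 + 10 + 3 + 8 + 8 + 6 + 10 + 10 + 10 + 6 = 82 planks and still no wood has 11.
One more plank lands in a wood already at 10, so 83 draws are enough and 82 are not.

83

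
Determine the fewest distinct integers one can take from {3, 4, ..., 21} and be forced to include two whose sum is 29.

Two chosen integers sum to 29 exactly when both halves of some pair {x, 29−x} with 8 ≤ x ≤ 29−x ≤ 21 are chosen — 7 such pairs.
The remaining 5 elements (those with no distinct partner in range) can never complete a 29-sum, so the worst case takes all of them and one from each pair: 5 + 7 = 12.
The 13th integer has to be the second member of some pair, so 12 + 1 = 13.

13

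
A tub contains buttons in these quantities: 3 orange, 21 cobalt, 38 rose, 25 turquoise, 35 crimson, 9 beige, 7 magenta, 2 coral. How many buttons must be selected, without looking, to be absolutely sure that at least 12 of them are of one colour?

By pigeonhole, put each drawn button into a box by colour. The largest draw with every box below 12 takes min(count, 11) from each colour; colours with fewer than 11 contribute all they have.
Σ min(cᵢ, 11) = 3 + 11 + 11 + 11 + 11 + 9 + 7 + 2 = 65.
Draw number 65 + 1 = 66 must push one box to 12.

66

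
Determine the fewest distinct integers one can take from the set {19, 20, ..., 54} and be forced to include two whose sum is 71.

Group the elements by complementary pair {x, 71−x}: {19,52}, {20,51}, {21,50}, …, giving 17 two-element pairs and 2 integers whose partner 71−x falls outside [19,54].
By pigeonhole, treating each of those 19 groups as a pigeonhole, one can pick one integer per group — 19 integers — with no two summing to 71.
The 20th integer lands in an occupied pair, forcing a sum of 71.

20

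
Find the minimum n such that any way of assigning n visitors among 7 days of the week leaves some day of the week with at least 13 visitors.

With 84 visitors one could put exactly 12 in each of the 7 days of the week, and no day of the week would reach 13.
Pigeonhole: one more visitor must land in a day of the week that already has 12, giving it 13.
So 7 × 12 + 1 = 85 visitors are required.

85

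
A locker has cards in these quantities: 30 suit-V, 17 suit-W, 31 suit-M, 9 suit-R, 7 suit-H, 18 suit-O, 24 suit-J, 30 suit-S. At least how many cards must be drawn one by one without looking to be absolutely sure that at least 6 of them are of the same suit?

By pigeonhole, put each drawn card into a box by suit. The largest draw with every box below 6 takes min(count, 5) from each suit.
Σ min(cᵢ, 5) = 5 + 5 + 5 + 5 + 5 + 5 + 5 + 5 = 40.
Draw number 40 + 1 = 41 must push one box to 6.

41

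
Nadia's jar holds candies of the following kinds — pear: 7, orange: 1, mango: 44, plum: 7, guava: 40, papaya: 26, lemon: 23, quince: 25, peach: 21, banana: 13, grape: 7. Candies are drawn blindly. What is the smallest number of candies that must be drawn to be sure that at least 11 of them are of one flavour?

93

By the pigeonhole principle, the 11 flavours are the holes; the candies drawn are the pigeons.
To avoid 11 of any one flavour, the worst case takes at most 10 of each flavour, or every candy of a flavour that has fewer than 10.
That gives 7 + 1 + 10 + 7 + 10 + 10 + 10 + 10 + 10 + 10 + 7 = 92 candies with no flavour reaching 11.
The next candy forces some flavour to 11, so 92 + 1 = 93.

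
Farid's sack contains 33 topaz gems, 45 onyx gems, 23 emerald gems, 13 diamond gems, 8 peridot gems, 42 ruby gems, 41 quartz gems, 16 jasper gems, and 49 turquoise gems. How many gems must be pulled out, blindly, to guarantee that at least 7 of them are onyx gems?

232

In the worst case for collecting onyx gems, every non-onyx gem comes out first.
There are 33 + 23 + 13 + 8 + 42 + 41 + 16 + 49 = 225 non-onyx gems altogether.
After those, each further gem must be onyx, so 225 + 7 = 232 draws guarantee 7 onyx gems.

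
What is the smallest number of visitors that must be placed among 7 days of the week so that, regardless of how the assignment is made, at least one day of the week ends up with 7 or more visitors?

With 42 visitors one could put exactly 6 in each of the 7 days of the week, and no day of the week would reach 7.
One more visitor must land in a day of the week that already has 6, giving it 7.
So 7 × 6 + 1 = 43 visitors are required.

43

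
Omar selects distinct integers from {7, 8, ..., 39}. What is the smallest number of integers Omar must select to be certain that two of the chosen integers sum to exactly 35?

Two chosen integers sum to 35 exactly when both halves of some pair {x, 35−x} with 7 ≤ x ≤ 35−x ≤ 28 are chosen — 11 such pairs.
The remaining 11 elements (those with no distinct partner in range) can never complete a 35-sum, so the worst case takes all of them and one from each pair: 11 + 11 = 22.
Pigeonhole: the 23rd integer has to be the second member of some pair, so 22 + 1 = 23.

23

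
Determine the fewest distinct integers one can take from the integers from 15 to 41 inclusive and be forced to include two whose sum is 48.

19

Two chosen integers sum to 48 exactly when both halves of some pair {x, 48−x} with 15 ≤ x ≤ 48−x ≤ 33 are chosen — 9 such pairs.
The remaining 9 elements (those with no distinct partner in range) can never complete a 48-sum, so the worst case takes all of them and one from each pair: 9 + 9 = 18.
The 19th integer has to be the second member of some pair, so 18 + 1 = 19.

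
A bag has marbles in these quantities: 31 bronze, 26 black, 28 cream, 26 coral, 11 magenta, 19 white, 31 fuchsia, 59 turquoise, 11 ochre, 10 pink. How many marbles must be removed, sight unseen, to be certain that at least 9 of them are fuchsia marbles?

In the worst case for collecting fuchsia marbles, every non-fuchsia marble comes out first.
There are 31 + 26 + 28 + 26 + 11 + 19 + 59 + 11 + 10 = 221 non-fuchsia marbles altogether.
After those, each further marble must be fuchsia, so 221 + 9 = 230 draws guarantee 9 fuchsia marbles.

230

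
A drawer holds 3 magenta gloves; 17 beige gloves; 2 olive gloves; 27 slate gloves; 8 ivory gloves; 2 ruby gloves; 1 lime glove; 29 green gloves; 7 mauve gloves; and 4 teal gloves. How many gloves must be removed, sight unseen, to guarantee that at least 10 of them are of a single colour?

55

The 10 colours are the holes; the gloves drawn are the pigeons.
To avoid 10 of any one colour, the worst case takes at most 9 of each colour, or every glove of a colour that has fewer than 9.
That gives 3 + 9 + 2 + 9 + 8 + 2 + 1 + 9 + 7 + 4 = 54 gloves with no colour reaching 10.
The next glove forces some colour to 10, so 54 + 1 = 55.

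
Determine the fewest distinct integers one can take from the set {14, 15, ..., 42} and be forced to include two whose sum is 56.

16

Group the elements by complementary pair {x, 56−x}: {14,42}, {15,41}, {16,40}, …, giving 14 two-element pairs and the single value 28 (it cannot pair with itself since the integers are distinct).
By the pigeonhole principle, treating each of those 15 groups as a pigeonhole, one can pick one integer per group — 15 integers — with no two summing to 56.
The 16th integer lands in an occupied pair, forcing a sum of 56.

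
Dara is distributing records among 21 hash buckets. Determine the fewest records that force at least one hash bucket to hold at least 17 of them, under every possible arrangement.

337

With 336 records one could put exactly 16 in each of the 21 hash buckets, and no hash bucket would reach 17.
By pigeonhole, one more record must land in a hash bucket that already has 16, giving it 17.
So 21 × 16 + 1 = 337 records are required.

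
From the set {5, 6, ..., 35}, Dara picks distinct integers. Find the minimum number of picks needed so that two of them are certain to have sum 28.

Group the elements by complementary pair {x, 28−x}: {5,23}, {6,22}, {7,21}, …, giving 9 two-element pairs, the single value 14 (it cannot pair with itself since the integers are distinct), and 12 integers whose partner 28−x falls outside [5,35].
Treating each of those 22 groups as a pigeonhole, one can pick one integer per group — 22 integers — with no two summing to 28.
The 23rd integer lands in an occupied pair, forcing a sum of 28.

23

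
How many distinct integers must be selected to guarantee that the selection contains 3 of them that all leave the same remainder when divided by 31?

Pigeonhole: the 31 residue classes mod 31 are the pigeonholes.
With 62 integers one could put 2 in each residue class and have no class reach 3.
The 63rd integer pushes some class to 3, so 31·2 + 1 = 63.

63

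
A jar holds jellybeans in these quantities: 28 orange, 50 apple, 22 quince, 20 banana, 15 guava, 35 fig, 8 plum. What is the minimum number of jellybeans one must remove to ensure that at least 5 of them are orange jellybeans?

In the worst case for collecting orange jellybeans, every non-orange jellybean comes out first.
There are 50 + 22 + 20 + 15 + 35 + 8 = 150 non-orange jellybeans altogether.
After those, each further jellybean must be orange, so 150 + 5 = 155 draws guarantee 5 orange jellybeans.

155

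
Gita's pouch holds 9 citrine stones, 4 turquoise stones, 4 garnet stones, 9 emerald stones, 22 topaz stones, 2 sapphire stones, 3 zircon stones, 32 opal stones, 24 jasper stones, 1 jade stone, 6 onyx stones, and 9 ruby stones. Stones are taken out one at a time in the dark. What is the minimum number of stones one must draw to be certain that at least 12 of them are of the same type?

An adversary could hand out at most 11 stones per type (9 types run out sooner): 9 + 4 + 4 + 9 + 11 + 2 + 3 + 11 + 11 + 1 + 6 + 9 = 80 stones and still no type has 12.
By the pigeonhole principle, one more stone lands in a type already at 11, so 81 draws are enough and 80 are not.

81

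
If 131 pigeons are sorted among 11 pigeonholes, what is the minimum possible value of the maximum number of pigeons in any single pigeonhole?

12

By pigeonhole, the 11 pigeonholes are the holes and the 131 pigeons are the pigeons.
If every pigeonhole held at most 11 pigeons, the total would be at most 11 × 11 = 121, which is less than 131.
So some pigeonhole holds at least ⌈131/11⌉ = 12 pigeons.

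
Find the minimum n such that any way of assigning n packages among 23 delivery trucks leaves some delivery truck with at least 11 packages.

With 230 packages one could put exactly 10 in each of the 23 delivery trucks, and no delivery truck would reach 11.
By pigeonhole, one more package must land in a delivery truck that already has 10, giving it 11.
So 23 × 10 + 1 = 231 packages are required.

231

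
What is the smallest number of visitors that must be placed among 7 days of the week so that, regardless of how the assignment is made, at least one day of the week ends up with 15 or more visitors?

99

With 98 visitors one could put exactly 14 in each of the 7 days of the week, and no day of the week would reach 15.
By pigeonhole, one more visitor must land in a day of the week that already has 14, giving it 15.
So 7 × 14 + 1 = 99 visitors are required.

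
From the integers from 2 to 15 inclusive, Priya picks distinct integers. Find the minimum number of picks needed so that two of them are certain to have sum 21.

10

Two chosen integers sum to 21 exactly when both halves of some pair {x, 21−x} with 6 ≤ x ≤ 21−x ≤ 15 are chosen — 5 such pairs.
The remaining 4 elements (those with no distinct partner in range) can never complete a 21-sum, so the worst case takes all of them and one from each pair: 4 + 5 = 9.
The 10th integer has to be the second member of some pair, so 9 + 1 = 10.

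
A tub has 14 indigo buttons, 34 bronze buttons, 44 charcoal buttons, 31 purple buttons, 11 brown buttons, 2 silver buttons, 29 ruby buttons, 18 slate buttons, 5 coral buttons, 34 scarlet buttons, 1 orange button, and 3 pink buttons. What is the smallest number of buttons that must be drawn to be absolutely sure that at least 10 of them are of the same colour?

84

The 12 colours are the holes; the buttons drawn are the pigeons.
To avoid 10 of any one colour, the worst case takes at most 9 of each colour, or every button of a colour that has fewer than 9.
That gives 9 + 9 + 9 + 9 + 9 + 2 + 9 + 9 + 5 + 9 + 1 + 3 = 83 buttons with no colour reaching 10.
The next button forces some colour to 10, so 83 + 1 = 84.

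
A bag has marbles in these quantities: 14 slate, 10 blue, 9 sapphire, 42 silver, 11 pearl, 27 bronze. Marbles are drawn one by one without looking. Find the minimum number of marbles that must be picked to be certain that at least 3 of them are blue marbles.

In the worst case for collecting blue marbles, every non-blue marble comes out first.
There are 14 + 9 + 42 + 11 + 27 = 103 non-blue marbles altogether.
After those, each further marble must be blue, so 103 + 3 = 106 draws guarantee 3 blue marbles.

106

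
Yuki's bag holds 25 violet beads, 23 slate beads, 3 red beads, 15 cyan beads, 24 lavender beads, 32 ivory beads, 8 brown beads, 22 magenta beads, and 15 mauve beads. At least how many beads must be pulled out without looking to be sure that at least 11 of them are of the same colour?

82

By the pigeonhole principle, put each drawn bead into a box by colour. The largest draw with every box below 11 takes min(count, 10) from each colour; colours with fewer than 10 contribute all they have.
Σ min(cᵢ, 10) = 10 + 10 + 3 + 10 + 10 + 10 + 8 + 10 + 10 = 81.
Draw number 81 + 1 = 82 must push one box to 11.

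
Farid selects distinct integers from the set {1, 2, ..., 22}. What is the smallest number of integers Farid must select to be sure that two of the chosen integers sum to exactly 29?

Group the elements by complementary pair {x, 29−x}: {7,22}, {8,21}, {9,20}, …, giving 8 two-element pairs and 6 integers whose partner 29−x falls outside [1,22].
Treating each of those 14 groups as a pigeonhole, one can pick one integer per group — 14 integers — with no two summing to 29.
The 15th integer lands in an occupied pair, forcing a sum of 29.

15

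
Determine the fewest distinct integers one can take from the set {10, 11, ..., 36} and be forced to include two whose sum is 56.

20

Two chosen integers sum to 56 exactly when both halves of some pair {x, 56−x} with 20 ≤ x ≤ 56−x ≤ 36 are chosen — 8 such pairs.
The remaining 11 elements (those with no distinct partner in range) can never complete a 56-sum, so the worst case takes all of them and one from each pair: 11 + 8 = 19.
The 20th integer has to be the second member of some pair, so 19 + 1 = 20.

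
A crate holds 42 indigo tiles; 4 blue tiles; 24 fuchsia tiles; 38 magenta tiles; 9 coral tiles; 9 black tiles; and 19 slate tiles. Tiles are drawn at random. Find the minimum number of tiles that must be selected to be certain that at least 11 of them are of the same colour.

Put each drawn tile into a box by colour. The largest draw with every box below 11 takes min(count, 10) from each colour; colours with fewer than 10 contribute all they have.
Σ min(cᵢ, 10) = 10 + 4 + 10 + 10 + 9 + 9 + 10 = 62.
Draw number 62 + 1 = 63 must push one box to 11.

63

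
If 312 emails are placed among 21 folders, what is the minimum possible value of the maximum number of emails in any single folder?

15

Pigeonhole: the 21 folders are the holes and the 312 emails are the pigeons.
If every folder held at most 14 emails, the total would be at most 21 × 14 = 294, which is less than 312.
So some folder holds at least ⌈312/21⌉ = 15 emails.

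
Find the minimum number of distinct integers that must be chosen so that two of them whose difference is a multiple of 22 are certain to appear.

23

Integers whose pairwise differences are multiples of 22 are exactly those sharing a remainder mod 22. The 22 residue classes mod 22 are the pigeonholes.
With 22 integers one could put 1 in each residue class and have no class reach 2.
The 23rd integer pushes some class to 2, so 22·1 + 1 = 23.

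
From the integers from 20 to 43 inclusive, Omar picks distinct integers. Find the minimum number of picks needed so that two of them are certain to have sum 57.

Two chosen integers sum to 57 exactly when both halves of some pair {x, 57−x} with 20 ≤ x ≤ 57−x ≤ 37 are chosen — 9 such pairs.
The remaining 6 elements (those with no distinct partner in range) can never complete a 57-sum, so the worst case takes all of them and one from each pair: 6 + 9 = 15.
The 16th integer has to be the second member of some pair, so 15 + 1 = 16.

16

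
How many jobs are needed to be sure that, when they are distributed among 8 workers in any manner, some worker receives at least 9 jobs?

65

With 64 jobs one could put exactly 8 in each of the 8 workers, and no worker would reach 9.
One more job must land in a worker that already has 8, giving it 9.
So 8 × 8 + 1 = 65 jobs are required.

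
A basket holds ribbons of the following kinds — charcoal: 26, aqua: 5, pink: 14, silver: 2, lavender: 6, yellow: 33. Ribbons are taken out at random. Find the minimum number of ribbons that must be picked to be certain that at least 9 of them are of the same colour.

By the pigeonhole principle, the 6 colours are the holes; the ribbons drawn are the pigeons.
To avoid 9 of any one colour, the worst case takes at most 8 of each colour, or every ribbon of a colour that has fewer than 8.
That gives 8 + 5 + 8 + 2 + 6 + 8 = 37 ribbons with no colour reaching 9.
The next ribbon forces some colour to 9, so 37 + 1 = 38.

38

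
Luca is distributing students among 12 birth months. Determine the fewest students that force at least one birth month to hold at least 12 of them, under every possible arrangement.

With 132 students one could put exactly 11 in each of the 12 birth months, and no birth month would reach 12.
Pigeonhole: one more student must land in a birth month that already has 11, giving it 12.
So 12 × 11 + 1 = 133 students are required.

133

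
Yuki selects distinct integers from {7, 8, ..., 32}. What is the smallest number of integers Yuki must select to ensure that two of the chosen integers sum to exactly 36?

16

Group the elements by complementary pair {x, 36−x}: {7,29}, {8,28}, {9,27}, …, giving 11 two-element pairs, the single value 18 (it cannot pair with itself since the integers are distinct), and 3 integers whose partner 36−x falls outside [7,32].
Treating each of those 15 groups as a pigeonhole, one can pick one integer per group — 15 integers — with no two summing to 36.
The 16th integer lands in an occupied pair, forcing a sum of 36.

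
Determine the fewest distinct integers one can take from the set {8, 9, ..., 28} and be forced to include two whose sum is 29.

Two chosen integers sum to 29 exactly when both halves of some pair {x, 29−x} with 8 ≤ x ≤ 29−x ≤ 21 are chosen — 7 such pairs.
The remaining 7 elements (those with no distinct partner in range) can never complete a 29-sum, so the worst case takes all of them and one from each pair: 7 + 7 = 14.
The 15th integer has to be the second member of some pair, so 14 + 1 = 15.

15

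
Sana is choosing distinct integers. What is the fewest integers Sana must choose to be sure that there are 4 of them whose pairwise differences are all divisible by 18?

Integers whose pairwise differences are multiples of 18 are exactly those sharing a remainder mod 18. By pigeonhole, the 18 residue classes mod 18 are the pigeonholes.
With 54 integers one could put 3 in each residue class and have no class reach 4.
The 55th integer pushes some class to 4, so 18·3 + 1 = 55.

55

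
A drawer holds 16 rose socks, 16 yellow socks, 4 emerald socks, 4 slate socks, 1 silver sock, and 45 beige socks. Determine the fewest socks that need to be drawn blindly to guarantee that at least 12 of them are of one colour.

43

An adversary could hand out at most 11 socks per colour (emerald, slate, silver run out sooner): 11 + 11 + 4 + 4 + 1 + 11 = 42 socks and still no colour has 12.
One more sock lands in a colour already at 11, so 43 draws are enough and 42 are not.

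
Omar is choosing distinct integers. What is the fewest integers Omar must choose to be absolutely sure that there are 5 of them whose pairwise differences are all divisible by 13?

53

Integers whose pairwise differences are multiples of 13 are exactly those sharing a remainder mod 13. By pigeonhole, the 13 residue classes mod 13 are the pigeonholes.
With 52 integers one could put 4 in each residue class and have no class reach 5.
The 53rd integer pushes some class to 5, so 13·4 + 1 = 53.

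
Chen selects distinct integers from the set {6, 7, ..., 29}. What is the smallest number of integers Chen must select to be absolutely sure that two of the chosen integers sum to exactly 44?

18

Group the elements by complementary pair {x, 44−x}: {15,29}, {16,28}, {17,27}, …, giving 7 two-element pairs, the single value 22 (it cannot pair with itself since the integers are distinct), and 9 integers whose partner 44−x falls outside [6,29].
Treating each of those 17 groups as a pigeonhole, one can pick one integer per group — 17 integers — with no two summing to 44.
The 18th integer lands in an occupied pair, forcing a sum of 44.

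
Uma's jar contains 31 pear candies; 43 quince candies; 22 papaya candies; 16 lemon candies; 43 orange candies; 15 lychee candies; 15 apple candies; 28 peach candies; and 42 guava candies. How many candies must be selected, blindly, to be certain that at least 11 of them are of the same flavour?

An adversary could hand out at most 10 candies per flavour: 10 + 10 + 10 + 10 + 10 + 10 + 10 + 10 + 10 = 90 candies and still no flavour has 11.
One more candy lands in a flavour already at 10, so 91 draws are enough and 90 are not.

91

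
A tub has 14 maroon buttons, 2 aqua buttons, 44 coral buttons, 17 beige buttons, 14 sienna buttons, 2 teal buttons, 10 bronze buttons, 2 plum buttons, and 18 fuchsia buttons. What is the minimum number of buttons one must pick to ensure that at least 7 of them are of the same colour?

43

Put each drawn button into a box by colour. The largest draw with every box below 7 takes min(count, 6) from each colour; colours with fewer than 6 contribute all they have.
Σ min(cᵢ, 6) = 6 + 2 + 6 + 6 + 6 + 2 + 6 + 2 + 6 = 42.
Draw number 42 + 1 = 43 must push one box to 7.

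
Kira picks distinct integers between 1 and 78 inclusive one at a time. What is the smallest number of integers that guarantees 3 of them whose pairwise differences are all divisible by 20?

Integers whose pairwise differences are multiples of 20 are exactly those sharing a remainder mod 20. The 20 residue classes mod 20 are the pigeonholes.
With 40 integers one could put 2 in each residue class and have no class reach 3.
The 41st integer pushes some class to 3, so 20·2 + 1 = 41.

41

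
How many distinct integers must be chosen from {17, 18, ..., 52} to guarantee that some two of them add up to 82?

Two chosen integers sum to 82 exactly when both halves of some pair {x, 82−x} with 30 ≤ x ≤ 82−x ≤ 52 are chosen — 11 such pairs.
The remaining 14 elements (those with no distinct partner in range) can never complete a 82-sum, so the worst case takes all of them and one from each pair: 14 + 11 = 25.
Pigeonhole: the 26th integer has to be the second member of some pair, so 25 + 1 = 26.

26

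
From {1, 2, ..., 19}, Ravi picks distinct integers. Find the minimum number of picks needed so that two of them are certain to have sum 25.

A set avoiding the sum 25 can contain at most one of each pair {x, 25−x}, plus the 5 elements whose complement lies outside the range.
The integers 1, …, 12 (12 of them) are such a set: any two sum to at least 1+2 = 3 and at most 11+12 = 23 < 25.
Pigeonhole: any 13th integer completes one of the 7 pairs, so 13 choices force a sum of 25.

13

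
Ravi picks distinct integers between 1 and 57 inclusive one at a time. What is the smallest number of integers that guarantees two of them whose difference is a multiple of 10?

11

Integers whose pairwise differences are multiples of 10 are exactly those sharing a remainder mod 10. By the pigeonhole principle, the 10 residue classes mod 10 are the pigeonholes.
With 10 integers one could put 1 in each residue class and have no class reach 2.
The 11th integer pushes some class to 2, so 10·1 + 1 = 11.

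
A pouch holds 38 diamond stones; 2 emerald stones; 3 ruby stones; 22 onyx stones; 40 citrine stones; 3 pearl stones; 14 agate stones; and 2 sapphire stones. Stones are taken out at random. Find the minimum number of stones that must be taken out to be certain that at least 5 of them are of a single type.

Pigeonhole: the 8 types are the holes; the stones drawn are the pigeons.
To avoid 5 of any one type, the worst case takes at most 4 of each type, or every stone of a type that has fewer than 4.
That gives 4 + 2 + 3 + 4 + 4 + 3 + 4 + 2 = 26 stones with no type reaching 5.
The next stone forces some type to 5, so 26 + 1 = 27.

27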